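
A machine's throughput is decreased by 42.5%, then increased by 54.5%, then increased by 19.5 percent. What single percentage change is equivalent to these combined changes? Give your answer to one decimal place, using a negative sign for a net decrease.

The combined multiplier is 0.575 × 1.545 × 1.195 = 1.061608125.
That corresponds to an increase of 6.2%.

6.2%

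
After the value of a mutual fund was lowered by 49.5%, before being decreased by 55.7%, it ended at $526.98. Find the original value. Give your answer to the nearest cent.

$2355.59

Undoing the 55.7% decrease: $526.98 ÷ 0.443 ≈ $1189.571106.
Undoing the 49.5% decrease: $1189.571106 ÷ 0.505 ≈ $2355.59.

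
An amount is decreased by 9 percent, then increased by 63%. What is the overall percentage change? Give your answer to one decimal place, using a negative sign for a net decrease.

48.3%

A 9% decrease multiplies by 0.91.
Then a 63% increase: 0.91 × 1.63 = 1.4833.
Overall factor 1.4833, i.e. 48.3%.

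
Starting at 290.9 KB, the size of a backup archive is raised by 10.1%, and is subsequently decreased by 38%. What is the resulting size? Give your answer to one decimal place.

198.6 KB

Each change multiplies by a factor: 1.101 × 0.62 = 0.68262.
290.9 × 0.68262 = 198.574158 ≈ 198.6.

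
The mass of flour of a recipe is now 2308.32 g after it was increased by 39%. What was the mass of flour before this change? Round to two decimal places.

1660.66 g

The overall multiplier applied was 1.39.
So the original mass of flour was 2308.32 ÷ 1.39 ≈ 1660.66 g.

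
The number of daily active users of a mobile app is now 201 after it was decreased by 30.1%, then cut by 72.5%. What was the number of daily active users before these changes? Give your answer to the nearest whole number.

1046

The overall multiplier applied was 0.699 × 0.275 = 0.192225.
So the original number of daily active users was 201 ÷ 0.192225 ≈ 1046.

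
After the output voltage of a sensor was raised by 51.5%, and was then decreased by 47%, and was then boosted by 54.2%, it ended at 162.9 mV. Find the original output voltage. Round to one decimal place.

The overall multiplier applied was 1.515 × 0.53 × 1.542 = 1.2381489.
So the original output voltage was 162.9 ÷ 1.2381489 ≈ 131.6 mV.

131.6 mV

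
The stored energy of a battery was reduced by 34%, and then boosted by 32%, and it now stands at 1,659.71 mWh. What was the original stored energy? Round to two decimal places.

The overall multiplier applied was 0.66 × 1.32 = 0.8712.
So the original stored energy was 1,659.71 ÷ 0.8712 ≈ 1,905.08 mWh.

1,905.08 mWh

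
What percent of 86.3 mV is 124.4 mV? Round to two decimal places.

144.15%

124.4 mV ÷ 86.3 mV ≈ 144.15%.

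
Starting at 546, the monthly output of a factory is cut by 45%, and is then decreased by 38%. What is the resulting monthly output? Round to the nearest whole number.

186

Each change multiplies by a factor: 0.55 × 0.62 = 0.341.
546 × 0.341 = 186.186 ≈ 186.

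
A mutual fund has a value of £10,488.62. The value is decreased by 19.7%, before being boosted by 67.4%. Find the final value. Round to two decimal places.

£14,099.03

Each change multiplies by a factor: 0.803 × 1.674 = 1.344222.
£10,488.62 × 1.344222 = £14099.03375364 ≈ £14,099.03.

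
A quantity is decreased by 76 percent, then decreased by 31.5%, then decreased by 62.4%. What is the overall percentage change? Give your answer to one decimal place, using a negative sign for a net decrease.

-93.8%

A 76% decrease multiplies by 0.24.
Then a 31.5% decrease: 0.24 × 0.685 = 0.1644.
Then a 62.4% decrease: 0.1644 × 0.376 = 0.0618144.
Overall factor 0.0618144, i.e. -93.8%.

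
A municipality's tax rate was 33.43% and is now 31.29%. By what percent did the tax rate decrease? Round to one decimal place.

6.4%

The change is 31.29 − 33.43 = -2.14 percentage points.
Relative to the original 33.43%, that is -2.14 ÷ 33.43 ≈ -6.4%.
So the tax rate fell by 6.4%.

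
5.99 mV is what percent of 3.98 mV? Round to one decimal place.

5.99 mV ÷ 3.98 mV ≈ 150.5%.

150.5%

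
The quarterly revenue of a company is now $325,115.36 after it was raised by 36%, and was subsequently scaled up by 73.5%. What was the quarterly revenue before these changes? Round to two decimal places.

$137,784.10

Undoing the 73.5% increase: $325,115.36 ÷ 1.735 ≈ $187386.37464.
Undoing the 36% increase: $187386.37464 ÷ 1.36 ≈ $137,784.10.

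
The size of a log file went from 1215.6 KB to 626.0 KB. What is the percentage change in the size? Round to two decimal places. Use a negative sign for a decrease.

Change: 626.0 − 1215.6 = -589.6.
Relative to the original: -589.6 ÷ 1215.6 ≈ -48.50%.

-48.50%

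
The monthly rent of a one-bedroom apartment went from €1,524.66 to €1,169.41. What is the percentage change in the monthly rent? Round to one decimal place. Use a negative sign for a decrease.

Change: €1,169.41 − €1,524.66 = -€355.25.
Relative to the original: -€355.25 ÷ €1,524.66 ≈ -23.3%.

-23.3%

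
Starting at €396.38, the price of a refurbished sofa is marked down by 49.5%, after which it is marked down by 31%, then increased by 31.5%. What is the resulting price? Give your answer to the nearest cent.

€181.63

Apply the 49.5% decrease: €396.38 × 0.505 = €200.1719.
Apply the 31% decrease: €200.1719 × 0.69 = €138.118611.
After the 31.5% increase: €138.118611 × 1.315 = €181.625973465 ≈ €181.63.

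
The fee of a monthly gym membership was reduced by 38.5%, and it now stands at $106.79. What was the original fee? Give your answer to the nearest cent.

The overall multiplier applied was 0.615.
So the original fee was $106.79 ÷ 0.615 ≈ $173.64.

$173.64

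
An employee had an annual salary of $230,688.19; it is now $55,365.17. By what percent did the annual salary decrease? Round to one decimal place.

Change: $55,365.17 − $230,688.19 = -$175,323.02.
Relative to the original: -$175,323.02 ÷ $230,688.19 ≈ -76.0%.
So the annual salary decreased by 76.0%.

76.0%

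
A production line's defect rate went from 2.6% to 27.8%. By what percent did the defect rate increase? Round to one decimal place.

969.2%

The change is 27.8 − 2.6 = 25.2 percentage points.
Relative to the original 2.6%, that is 25.2 ÷ 2.6 ≈ 969.2%.
So the defect rate rose by 969.2%.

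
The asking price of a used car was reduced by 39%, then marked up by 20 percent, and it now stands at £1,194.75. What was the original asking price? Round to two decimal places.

£1,632.17

Undoing the 20% increase: £1,194.75 ÷ 1.2 = £995.625.
Undoing the 39% decrease: £995.625 ÷ 0.61 ≈ £1,632.17.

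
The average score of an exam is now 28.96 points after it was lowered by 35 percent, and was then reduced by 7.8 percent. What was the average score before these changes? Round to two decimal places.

48.32 points

The overall multiplier applied was 0.65 × 0.922 = 0.5993.
So the original average score was 28.96 ÷ 0.5993 ≈ 48.32 points.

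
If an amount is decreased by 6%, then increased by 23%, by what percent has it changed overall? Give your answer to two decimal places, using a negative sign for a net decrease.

The combined multiplier is 0.94 × 1.23 = 1.1562.
That corresponds to an increase of 15.62%.

15.62%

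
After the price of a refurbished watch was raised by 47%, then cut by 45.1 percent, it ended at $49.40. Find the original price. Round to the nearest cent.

$61.21

The overall multiplier applied was 1.47 × 0.549 = 0.80703.
So the original price was $49.40 ÷ 0.80703 ≈ $61.21.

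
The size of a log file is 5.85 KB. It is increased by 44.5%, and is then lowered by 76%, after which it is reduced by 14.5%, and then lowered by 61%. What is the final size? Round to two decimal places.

0.68 KB

Apply the 44.5% increase: 5.85 × 1.445 = 8.45325.
Apply the 76% decrease: 8.45325 × 0.24 = 2.02878.
Apply the 14.5% decrease: 2.02878 × 0.855 = 1.7346069.
Apply the 61% decrease: 1.7346069 × 0.39 = 0.676496691 ≈ 0.68.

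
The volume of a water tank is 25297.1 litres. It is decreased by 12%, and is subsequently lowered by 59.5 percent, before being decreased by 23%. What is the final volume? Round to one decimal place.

12% decrease: 25297.1 × 0.88 = 22261.448.
59.5% decrease: 22261.448 × 0.405 = 9015.88644.
After the 23% decrease: 9015.88644 × 0.77 = 6942.2325588 ≈ 6942.2.

6942.2 litres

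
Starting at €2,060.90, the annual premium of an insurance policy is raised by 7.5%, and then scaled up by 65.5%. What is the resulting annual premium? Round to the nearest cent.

Each change multiplies by a factor: 1.075 × 1.655 = 1.779125.
€2,060.90 × 1.779125 = €3666.5987125 ≈ €3,666.60.

€3,666.60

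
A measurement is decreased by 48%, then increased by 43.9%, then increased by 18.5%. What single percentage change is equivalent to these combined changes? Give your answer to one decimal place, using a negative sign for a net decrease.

The combined multiplier is 0.52 × 1.439 × 1.185 = 0.8867118.
That corresponds to a decrease of 11.3%.

-11.3%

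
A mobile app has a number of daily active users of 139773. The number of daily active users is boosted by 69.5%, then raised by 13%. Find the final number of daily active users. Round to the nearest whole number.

267714

Each change multiplies by a factor: 1.695 × 1.13 = 1.91535.
139773 × 1.91535 = 267714.21555 ≈ 267714.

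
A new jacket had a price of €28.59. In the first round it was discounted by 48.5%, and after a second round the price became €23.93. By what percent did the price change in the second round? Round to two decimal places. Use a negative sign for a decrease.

After the first round: €28.59 × 0.515 = €14.72385.
Second-round multiplier: €23.93 ÷ €14.72385 ≈ 1.625254.
That is a change of 62.53%.

62.53%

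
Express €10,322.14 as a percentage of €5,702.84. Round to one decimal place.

€10,322.14 ÷ €5,702.84 ≈ 181.0%.

181.0%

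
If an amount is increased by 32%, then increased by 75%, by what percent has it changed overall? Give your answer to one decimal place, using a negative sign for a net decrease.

A 32% increase multiplies by 1.32.
Then a 75% increase: 1.32 × 1.75 = 2.31.
Overall factor 2.31, i.e. 131.0%.

131.0%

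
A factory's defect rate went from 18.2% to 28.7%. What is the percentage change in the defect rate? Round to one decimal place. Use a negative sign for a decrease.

57.7%

The change is 28.7 − 18.2 = 10.5 percentage points.
Relative to the original 18.2%, that is 10.5 ÷ 18.2 ≈ 57.7%.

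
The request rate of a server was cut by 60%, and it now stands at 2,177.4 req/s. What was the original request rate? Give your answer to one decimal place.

The overall multiplier applied was 0.4.
So the original request rate was 2,177.4 ÷ 0.4 = 5,443.5 req/s.

5,443.5 req/s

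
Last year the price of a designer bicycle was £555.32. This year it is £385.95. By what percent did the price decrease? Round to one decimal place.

30.5%

Change: £385.95 − £555.32 = -£169.37.
Relative to the original: -£169.37 ÷ £555.32 ≈ -30.5%.
So the price decreased by 30.5%.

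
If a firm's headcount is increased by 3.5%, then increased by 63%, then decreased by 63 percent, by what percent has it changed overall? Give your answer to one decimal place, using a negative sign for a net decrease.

-37.6%

The combined multiplier is 1.035 × 1.63 × 0.37 = 0.6242085.
That corresponds to a decrease of 37.6%.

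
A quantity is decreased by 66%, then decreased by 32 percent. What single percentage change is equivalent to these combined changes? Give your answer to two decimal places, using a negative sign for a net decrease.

The combined multiplier is 0.34 × 0.68 = 0.2312.
That corresponds to a decrease of 76.88%.

-76.88%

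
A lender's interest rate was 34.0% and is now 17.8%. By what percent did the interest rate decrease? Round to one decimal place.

The change is 17.8 − 34.0 = -16.2 percentage points.
Relative to the original 34.0%, that is -16.2 ÷ 34.0 ≈ -47.6%.
So the interest rate fell by 47.6%.

47.6%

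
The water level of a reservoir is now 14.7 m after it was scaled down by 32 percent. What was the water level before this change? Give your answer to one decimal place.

The overall multiplier applied was 0.68.
So the original water level was 14.7 ÷ 0.68 ≈ 21.6 m.

21.6 m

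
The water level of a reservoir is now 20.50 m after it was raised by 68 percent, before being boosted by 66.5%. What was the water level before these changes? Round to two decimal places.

7.33 m

Undoing the 66.5% increase: 20.50 ÷ 1.665 ≈ 12.312312.
Undoing the 68% increase: 12.312312 ÷ 1.68 ≈ 7.33 m.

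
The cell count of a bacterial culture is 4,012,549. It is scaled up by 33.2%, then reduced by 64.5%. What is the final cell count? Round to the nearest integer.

1,897,374

Apply the 33.2% increase: 4,012,549 × 1.332 = 5344715.268.
Apply the 64.5% decrease: 5344715.268 × 0.355 = 1897373.92014 ≈ 1,897,374.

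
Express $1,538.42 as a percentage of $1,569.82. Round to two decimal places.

$1,538.42 ÷ $1,569.82 ≈ 98.00%.

98.00%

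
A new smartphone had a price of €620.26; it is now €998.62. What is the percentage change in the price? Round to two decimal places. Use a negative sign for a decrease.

61.00%

Change: €998.62 − €620.26 = €378.36.
Relative to the original: €378.36 ÷ €620.26 ≈ 61.00%.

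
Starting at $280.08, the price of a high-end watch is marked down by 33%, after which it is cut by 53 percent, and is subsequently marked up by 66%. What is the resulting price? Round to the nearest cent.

After the 33% decrease: $280.08 × 0.67 = $187.6536.
After the 53% decrease: $187.6536 × 0.47 = $88.197192.
66% increase: $88.197192 × 1.66 = $146.40733872 ≈ $146.41.

$146.41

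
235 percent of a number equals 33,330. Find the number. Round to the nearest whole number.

14,183

33,330 ÷ 2.35 ≈ 14,183.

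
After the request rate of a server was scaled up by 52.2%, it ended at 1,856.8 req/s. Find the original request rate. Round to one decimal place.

The overall multiplier applied was 1.522.
So the original request rate was 1,856.8 ÷ 1.522 ≈ 1,220.0 req/s.

1,220.0 req/s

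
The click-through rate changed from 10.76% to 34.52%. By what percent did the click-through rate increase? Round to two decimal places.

220.82%

The change is 34.52 − 10.76 = 23.76 percentage points.
Relative to the original 10.76%, that is 23.76 ÷ 10.76 ≈ 220.82%.
So the click-through rate rose by 220.82%.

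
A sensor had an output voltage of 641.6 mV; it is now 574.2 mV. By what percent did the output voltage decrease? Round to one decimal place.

10.5%

Change: 574.2 − 641.6 = -67.4.
Relative to the original: -67.4 ÷ 641.6 ≈ -10.5%.
So the output voltage decreased by 10.5%.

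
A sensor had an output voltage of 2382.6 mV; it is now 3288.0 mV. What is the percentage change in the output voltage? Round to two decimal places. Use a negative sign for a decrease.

38.00%

Change: 3288.0 − 2382.6 = 905.4.
Relative to the original: 905.4 ÷ 2382.6 ≈ 38.00%.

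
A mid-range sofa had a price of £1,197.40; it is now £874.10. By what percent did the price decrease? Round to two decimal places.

Change: £874.10 − £1,197.40 = -£323.30.
Relative to the original: -£323.30 ÷ £1,197.40 ≈ -27.00%.
So the price decreased by 27.00%.

27.00%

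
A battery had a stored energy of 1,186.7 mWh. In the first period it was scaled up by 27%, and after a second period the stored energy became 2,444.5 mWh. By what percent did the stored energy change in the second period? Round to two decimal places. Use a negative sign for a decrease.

After the first period: 1,186.7 × 1.27 = 1507.109.
Second-period multiplier: 2,444.5 ÷ 1507.109 ≈ 1.62198.
That is a change of 62.20%.

62.20%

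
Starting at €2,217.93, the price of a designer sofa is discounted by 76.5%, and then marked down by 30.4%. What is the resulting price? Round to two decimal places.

€362.76

Apply the 76.5% decrease: €2,217.93 × 0.235 = €521.21355.
After the 30.4% decrease: €521.21355 × 0.696 = €362.7646308 ≈ €362.76.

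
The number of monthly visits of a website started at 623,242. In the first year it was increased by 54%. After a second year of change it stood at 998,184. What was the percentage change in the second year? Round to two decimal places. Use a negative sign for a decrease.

After the first year: 623,242 × 1.54 = 959792.68.
Second-year multiplier: 998,184 ÷ 959792.68 ≈ 1.04.
That is a change of 4.00%.

4.00%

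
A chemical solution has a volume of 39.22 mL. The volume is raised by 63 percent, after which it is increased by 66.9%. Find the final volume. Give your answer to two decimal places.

63% increase: 39.22 × 1.63 = 63.9286.
66.9% increase: 63.9286 × 1.669 = 106.6968334 ≈ 106.70.

106.70 mL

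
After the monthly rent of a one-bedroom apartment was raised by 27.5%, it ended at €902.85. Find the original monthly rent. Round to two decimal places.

The overall multiplier applied was 1.275.
So the original monthly rent was €902.85 ÷ 1.275 ≈ €708.12.

€708.12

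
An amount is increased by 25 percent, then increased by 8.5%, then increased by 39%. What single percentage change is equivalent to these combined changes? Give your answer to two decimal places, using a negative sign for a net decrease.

A 25% increase multiplies by 1.25.
Then an 8.5% increase: 1.25 × 1.085 = 1.35625.
Then a 39% increase: 1.35625 × 1.39 = 1.8851875.
Overall factor 1.8851875, i.e. 88.52%.

88.52%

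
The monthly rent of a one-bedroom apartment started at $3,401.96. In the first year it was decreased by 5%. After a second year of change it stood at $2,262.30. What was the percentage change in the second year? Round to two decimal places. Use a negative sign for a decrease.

-30.00%

After the first year: $3,401.96 × 0.95 = $3231.862.
Second-year multiplier: $2,262.30 ÷ $3231.862 ≈ 0.699999.
That is a change of -30.00%.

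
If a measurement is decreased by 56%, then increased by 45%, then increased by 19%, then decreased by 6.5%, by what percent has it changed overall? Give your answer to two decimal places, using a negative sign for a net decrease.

A 56% decrease multiplies by 0.44.
Then a 45% increase: 0.44 × 1.45 = 0.638.
Then a 19% increase: 0.638 × 1.19 = 0.75922.
Then a 6.5% decrease: 0.75922 × 0.935 = 0.7098707.
Overall factor 0.7098707, i.e. -29.01%.

-29.01%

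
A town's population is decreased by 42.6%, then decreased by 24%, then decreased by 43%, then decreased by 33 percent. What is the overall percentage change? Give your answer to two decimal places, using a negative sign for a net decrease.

-83.34%

A 42.6% decrease multiplies by 0.574.
Then a 24% decrease: 0.574 × 0.76 = 0.43624.
Then a 43% decrease: 0.43624 × 0.57 = 0.2486568.
Then a 33% decrease: 0.2486568 × 0.67 = 0.166600056.
Overall factor 0.166600056, i.e. -83.34%.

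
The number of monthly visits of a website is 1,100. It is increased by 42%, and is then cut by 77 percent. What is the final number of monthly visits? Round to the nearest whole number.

Each change multiplies by a factor: 1.42 × 0.23 = 0.3266.
1,100 × 0.3266 = 359.26 ≈ 359.

359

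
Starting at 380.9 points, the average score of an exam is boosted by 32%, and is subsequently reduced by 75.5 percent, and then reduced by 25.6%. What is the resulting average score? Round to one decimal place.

91.6 points

Each change multiplies by a factor: 1.32 × 0.245 × 0.744 = 0.2406096.
380.9 × 0.2406096 = 91.64819664 ≈ 91.6.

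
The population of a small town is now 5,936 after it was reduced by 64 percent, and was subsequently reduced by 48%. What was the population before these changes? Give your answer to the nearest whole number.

Undoing the 48% decrease: 5,936 ÷ 0.52 ≈ 11415.384615.
Undoing the 64% decrease: 11415.384615 ÷ 0.36 ≈ 31,709.

31,709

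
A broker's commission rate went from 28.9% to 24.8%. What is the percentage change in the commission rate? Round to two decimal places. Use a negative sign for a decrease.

-14.19%

The change is 24.8 − 28.9 = -4.1 percentage points.
Relative to the original 28.9%, that is -4.1 ÷ 28.9 ≈ -14.19%.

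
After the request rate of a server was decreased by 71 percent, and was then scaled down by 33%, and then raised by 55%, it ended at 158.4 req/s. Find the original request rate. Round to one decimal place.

526.0 req/s

Undoing the 55% increase: 158.4 ÷ 1.55 ≈ 102.193548.
Undoing the 33% decrease: 102.193548 ÷ 0.67 ≈ 152.527684.
Undoing the 71% decrease: 152.527684 ÷ 0.29 ≈ 526.0 req/s.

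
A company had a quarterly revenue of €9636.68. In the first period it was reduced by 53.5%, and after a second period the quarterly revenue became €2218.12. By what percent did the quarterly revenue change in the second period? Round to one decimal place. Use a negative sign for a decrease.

After the first period: €9636.68 × 0.465 = €4481.0562.
Second-period multiplier: €2218.12 ÷ €4481.0562 ≈ 0.495.
That is a change of -50.5%.

-50.5%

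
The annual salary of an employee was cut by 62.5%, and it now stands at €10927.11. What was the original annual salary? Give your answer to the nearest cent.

The overall multiplier applied was 0.375.
So the original annual salary was €10927.11 ÷ 0.375 = €29138.96.

€29138.96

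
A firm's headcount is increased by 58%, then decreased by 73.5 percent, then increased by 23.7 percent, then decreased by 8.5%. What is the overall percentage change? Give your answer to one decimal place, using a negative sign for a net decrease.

The combined multiplier is 1.58 × 0.265 × 1.237 × 0.915 = 0.4739076885.
That corresponds to a decrease of 52.6%.

-52.6%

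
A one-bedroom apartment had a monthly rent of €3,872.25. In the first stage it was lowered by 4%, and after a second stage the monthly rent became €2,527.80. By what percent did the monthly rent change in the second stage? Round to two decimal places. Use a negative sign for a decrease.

-32.00%

After the first stage: €3,872.25 × 0.96 = €3717.36.
Second-stage multiplier: €2,527.80 ÷ €3717.36 ≈ 0.679999.
That is a change of -32.00%.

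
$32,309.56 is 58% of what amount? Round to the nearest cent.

$32,309.56 ÷ 0.58 ≈ $55,706.14.

$55,706.14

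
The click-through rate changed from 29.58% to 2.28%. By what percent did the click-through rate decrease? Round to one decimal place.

92.3%

The change is 2.28 − 29.58 = -27.30 percentage points.
Relative to the original 29.58%, that is -27.30 ÷ 29.58 ≈ -92.3%.
So the click-through rate fell by 92.3%.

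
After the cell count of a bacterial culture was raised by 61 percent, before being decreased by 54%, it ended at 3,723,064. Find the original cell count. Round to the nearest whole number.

5,027,092

Undoing the 54% decrease: 3,723,064 ÷ 0.46 ≈ 8093617.391304.
Undoing the 61% increase: 8093617.391304 ÷ 1.61 ≈ 5,027,092.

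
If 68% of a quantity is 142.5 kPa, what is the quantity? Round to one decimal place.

142.5 kPa ÷ 0.68 ≈ 209.6 kPa.

209.6 kPa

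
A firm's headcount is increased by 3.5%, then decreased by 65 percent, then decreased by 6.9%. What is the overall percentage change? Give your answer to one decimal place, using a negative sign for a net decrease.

-66.3%

A 3.5% increase multiplies by 1.035.
Then a 65% decrease: 1.035 × 0.35 = 0.36225.
Then a 6.9% decrease: 0.36225 × 0.931 = 0.33725475.
Overall factor 0.33725475, i.e. -66.3%.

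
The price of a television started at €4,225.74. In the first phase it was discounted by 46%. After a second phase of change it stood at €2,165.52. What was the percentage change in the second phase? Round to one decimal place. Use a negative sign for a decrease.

After the first phase: €4,225.74 × 0.54 = €2281.8996.
Second-phase multiplier: €2,165.52 ÷ €2281.8996 ≈ 0.949.
That is a change of -5.1%.

-5.1%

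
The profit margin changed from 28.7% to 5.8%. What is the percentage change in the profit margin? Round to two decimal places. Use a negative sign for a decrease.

-79.79%

The change is 5.8 − 28.7 = -22.9 percentage points.
Relative to the original 28.7%, that is -22.9 ÷ 28.7 ≈ -79.79%.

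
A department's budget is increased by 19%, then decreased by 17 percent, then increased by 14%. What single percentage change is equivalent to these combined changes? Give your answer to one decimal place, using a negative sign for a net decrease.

A 19% increase multiplies by 1.19.
Then a 17% decrease: 1.19 × 0.83 = 0.9877.
Then a 14% increase: 0.9877 × 1.14 = 1.125978.
Overall factor 1.125978, i.e. 12.6%.

12.6%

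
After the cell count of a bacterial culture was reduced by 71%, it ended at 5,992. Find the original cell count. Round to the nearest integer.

The overall multiplier applied was 0.29.
So the original cell count was 5,992 ÷ 0.29 ≈ 20,662.

20,662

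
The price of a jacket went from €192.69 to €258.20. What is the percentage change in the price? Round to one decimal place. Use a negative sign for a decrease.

Change: €258.20 − €192.69 = €65.51.
Relative to the original: €65.51 ÷ €192.69 ≈ 34.0%.

34.0%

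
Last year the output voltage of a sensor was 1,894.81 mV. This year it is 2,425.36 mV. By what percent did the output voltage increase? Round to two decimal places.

Change: 2,425.36 − 1,894.81 = 530.55.
Relative to the original: 530.55 ÷ 1,894.81 ≈ 28.00%.
So the output voltage increased by 28.00%.

28.00%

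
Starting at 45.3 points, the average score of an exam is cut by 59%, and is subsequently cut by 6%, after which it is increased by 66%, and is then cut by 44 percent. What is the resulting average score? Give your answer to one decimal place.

16.2 points

Apply the 59% decrease: 45.3 × 0.41 = 18.573.
Apply the 6% decrease: 18.573 × 0.94 = 17.45862.
After the 66% increase: 17.45862 × 1.66 = 28.9813092.
Apply the 44% decrease: 28.9813092 × 0.56 = 16.229533152 ≈ 16.2.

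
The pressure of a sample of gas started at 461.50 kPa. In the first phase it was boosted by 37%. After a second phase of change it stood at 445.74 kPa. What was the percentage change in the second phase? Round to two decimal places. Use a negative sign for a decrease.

-29.50%

After the first phase: 461.50 × 1.37 = 632.255.
Second-phase multiplier: 445.74 ÷ 632.255 ≈ 0.705.
That is a change of -29.50%.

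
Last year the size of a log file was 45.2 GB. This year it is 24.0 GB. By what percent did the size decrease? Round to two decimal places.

Change: 24.0 − 45.2 = -21.2.
Relative to the original: -21.2 ÷ 45.2 ≈ -46.90%.
So the size decreased by 46.90%.

46.90%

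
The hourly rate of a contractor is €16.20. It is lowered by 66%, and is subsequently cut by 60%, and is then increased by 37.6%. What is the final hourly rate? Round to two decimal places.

Each change multiplies by a factor: 0.34 × 0.4 × 1.376 = 0.187136.
€16.20 × 0.187136 = €3.0316032 ≈ €3.03.

€3.03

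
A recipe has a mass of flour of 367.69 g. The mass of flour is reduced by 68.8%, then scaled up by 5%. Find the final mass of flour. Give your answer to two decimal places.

120.46 g

68.8% decrease: 367.69 × 0.312 = 114.71928.
Apply the 5% increase: 114.71928 × 1.05 = 120.455244 ≈ 120.46.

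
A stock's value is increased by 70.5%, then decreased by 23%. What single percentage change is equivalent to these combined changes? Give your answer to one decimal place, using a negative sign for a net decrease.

A 70.5% increase multiplies by 1.705.
Then a 23% decrease: 1.705 × 0.77 = 1.31285.
Overall factor 1.31285, i.e. 31.3%.

31.3%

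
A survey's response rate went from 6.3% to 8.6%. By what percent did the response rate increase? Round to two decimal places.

36.51%

The change is 8.6 − 6.3 = 2.3 percentage points.
Relative to the original 6.3%, that is 2.3 ÷ 6.3 ≈ 36.51%.
So the response rate rose by 36.51%.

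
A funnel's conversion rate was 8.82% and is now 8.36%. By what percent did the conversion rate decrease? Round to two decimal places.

The change is 8.36 − 8.82 = -0.46 percentage points.
Relative to the original 8.82%, that is -0.46 ÷ 8.82 ≈ -5.22%.
So the conversion rate fell by 5.22%.

5.22%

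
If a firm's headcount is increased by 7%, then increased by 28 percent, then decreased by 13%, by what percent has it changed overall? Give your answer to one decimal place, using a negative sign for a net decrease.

A 7% increase multiplies by 1.07.
Then a 28% increase: 1.07 × 1.28 = 1.3696.
Then a 13% decrease: 1.3696 × 0.87 = 1.191552.
Overall factor 1.191552, i.e. 19.2%.

19.2%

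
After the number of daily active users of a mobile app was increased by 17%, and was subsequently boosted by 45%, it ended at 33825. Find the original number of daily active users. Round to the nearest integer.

Undoing the 45% increase: 33825 ÷ 1.45 ≈ 23327.586207.
Undoing the 17% increase: 23327.586207 ÷ 1.17 ≈ 19938.

19938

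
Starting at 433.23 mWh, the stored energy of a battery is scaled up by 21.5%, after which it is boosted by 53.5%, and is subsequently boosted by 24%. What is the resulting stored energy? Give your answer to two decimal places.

21.5% increase: 433.23 × 1.215 = 526.37445.
After the 53.5% increase: 526.37445 × 1.535 = 807.98478075.
After the 24% increase: 807.98478075 × 1.24 = 1001.90112813 ≈ 1001.90.

1001.90 mWh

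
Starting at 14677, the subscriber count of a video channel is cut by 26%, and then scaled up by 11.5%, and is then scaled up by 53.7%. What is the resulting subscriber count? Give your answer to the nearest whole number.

18613

26% decrease: 14677 × 0.74 = 10860.98.
Apply the 11.5% increase: 10860.98 × 1.115 = 12109.9927.
Apply the 53.7% increase: 12109.9927 × 1.537 = 18613.0587799 ≈ 18613.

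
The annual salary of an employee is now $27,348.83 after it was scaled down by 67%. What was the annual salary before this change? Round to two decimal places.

$82,875.24

The overall multiplier applied was 0.33.
So the original annual salary was $27,348.83 ÷ 0.33 ≈ $82,875.24.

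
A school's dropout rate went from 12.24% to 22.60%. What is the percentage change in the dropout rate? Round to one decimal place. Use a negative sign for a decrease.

The change is 22.60 − 12.24 = 10.36 percentage points.
Relative to the original 12.24%, that is 10.36 ÷ 12.24 ≈ 84.6%.

84.6%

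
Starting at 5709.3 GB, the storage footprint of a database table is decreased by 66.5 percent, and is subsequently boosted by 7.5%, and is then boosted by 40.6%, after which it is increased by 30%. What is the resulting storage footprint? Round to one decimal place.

Each change multiplies by a factor: 0.335 × 1.075 × 1.406 × 1.3 = 0.658236475.
5709.3 × 0.658236475 = 3758.0695067175 ≈ 3758.1.

3758.1 GB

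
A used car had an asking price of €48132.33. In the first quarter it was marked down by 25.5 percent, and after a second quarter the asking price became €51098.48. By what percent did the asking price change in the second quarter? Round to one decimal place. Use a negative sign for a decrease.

42.5%

After the first quarter: €48132.33 × 0.745 = €35858.58585.
Second-quarter multiplier: €51098.48 ÷ €35858.58585 ≈ 1.425.
That is a change of 42.5%.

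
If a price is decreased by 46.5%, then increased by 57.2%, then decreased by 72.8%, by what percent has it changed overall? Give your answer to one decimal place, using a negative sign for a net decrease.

A 46.5% decrease multiplies by 0.535.
Then a 57.2% increase: 0.535 × 1.572 = 0.84102.
Then a 72.8% decrease: 0.84102 × 0.272 = 0.22875744.
Overall factor 0.22875744, i.e. -77.1%.

-77.1%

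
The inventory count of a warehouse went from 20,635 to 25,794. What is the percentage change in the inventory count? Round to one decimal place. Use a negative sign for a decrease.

25.0%

Change: 25,794 − 20,635 = 5,159.
Relative to the original: 5,159 ÷ 20,635 ≈ 25.0%.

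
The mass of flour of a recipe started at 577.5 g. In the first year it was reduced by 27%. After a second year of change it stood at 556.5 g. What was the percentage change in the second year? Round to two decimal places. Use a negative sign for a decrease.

32.00%

After the first year: 577.5 × 0.73 = 421.575.
Second-year multiplier: 556.5 ÷ 421.575 ≈ 1.32005.
That is a change of 32.00%.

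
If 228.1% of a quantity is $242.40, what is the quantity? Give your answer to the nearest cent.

$106.27

$242.40 ÷ 2.281 ≈ $106.27.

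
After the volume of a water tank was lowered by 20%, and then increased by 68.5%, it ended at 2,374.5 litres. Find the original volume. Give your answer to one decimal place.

The overall multiplier applied was 0.8 × 1.685 = 1.348.
So the original volume was 2,374.5 ÷ 1.348 ≈ 1,761.5 litres.

1,761.5 litres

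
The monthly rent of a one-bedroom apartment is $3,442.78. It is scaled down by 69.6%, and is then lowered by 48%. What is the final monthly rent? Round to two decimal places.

$544.23

Apply the 69.6% decrease: $3,442.78 × 0.304 = $1046.60512.
48% decrease: $1046.60512 × 0.52 = $544.2346624 ≈ $544.23.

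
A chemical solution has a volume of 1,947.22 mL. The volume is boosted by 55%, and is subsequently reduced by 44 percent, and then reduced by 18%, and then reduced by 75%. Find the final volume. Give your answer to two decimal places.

346.49 mL

55% increase: 1,947.22 × 1.55 = 3018.191.
44% decrease: 3018.191 × 0.56 = 1690.18696.
After the 18% decrease: 1690.18696 × 0.82 = 1385.9533072.
Apply the 75% decrease: 1385.9533072 × 0.25 = 346.4883268 ≈ 346.49.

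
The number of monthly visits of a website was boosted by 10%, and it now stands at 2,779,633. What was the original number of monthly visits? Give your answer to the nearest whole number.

2,526,939

The overall multiplier applied was 1.1.
So the original number of monthly visits was 2,779,633 ÷ 1.1 ≈ 2,526,939.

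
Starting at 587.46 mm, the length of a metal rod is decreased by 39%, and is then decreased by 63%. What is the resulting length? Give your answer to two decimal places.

132.59 mm

Apply the 39% decrease: 587.46 × 0.61 = 358.3506.
After the 63% decrease: 358.3506 × 0.37 = 132.589722 ≈ 132.59.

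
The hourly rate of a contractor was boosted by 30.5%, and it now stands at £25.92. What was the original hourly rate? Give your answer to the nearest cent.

£19.86

The overall multiplier applied was 1.305.
So the original hourly rate was £25.92 ÷ 1.305 ≈ £19.86.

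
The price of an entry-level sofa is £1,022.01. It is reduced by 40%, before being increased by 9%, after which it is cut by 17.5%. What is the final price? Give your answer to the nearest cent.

£551.43

Each change multiplies by a factor: 0.6 × 1.09 × 0.825 = 0.53955.
£1,022.01 × 0.53955 = £551.4254955 ≈ £551.43.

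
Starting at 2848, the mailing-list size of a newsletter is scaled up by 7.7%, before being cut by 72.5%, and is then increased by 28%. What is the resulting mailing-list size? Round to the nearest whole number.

After the 7.7% increase: 2848 × 1.077 = 3067.296.
72.5% decrease: 3067.296 × 0.275 = 843.5064.
After the 28% increase: 843.5064 × 1.28 = 1079.688192 ≈ 1080.

1080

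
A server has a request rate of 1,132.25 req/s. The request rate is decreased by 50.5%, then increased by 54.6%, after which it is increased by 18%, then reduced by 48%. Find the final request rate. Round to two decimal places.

Apply the 50.5% decrease: 1,132.25 × 0.495 = 560.46375.
Apply the 54.6% increase: 560.46375 × 1.546 = 866.4769575.
18% increase: 866.4769575 × 1.18 = 1022.44280985.
48% decrease: 1022.44280985 × 0.52 = 531.670261122 ≈ 531.67.

531.67 req/s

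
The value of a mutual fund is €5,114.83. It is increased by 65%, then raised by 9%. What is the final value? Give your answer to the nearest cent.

After the 65% increase: €5,114.83 × 1.65 = €8439.4695.
After the 9% increase: €8439.4695 × 1.09 = €9199.021755 ≈ €9,199.02.

€9,199.02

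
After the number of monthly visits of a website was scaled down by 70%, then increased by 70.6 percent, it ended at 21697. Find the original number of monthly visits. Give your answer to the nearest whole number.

Undoing the 70.6% increase: 21697 ÷ 1.706 ≈ 12718.053927.
Undoing the 70% decrease: 12718.053927 ÷ 0.3 ≈ 42394.

42394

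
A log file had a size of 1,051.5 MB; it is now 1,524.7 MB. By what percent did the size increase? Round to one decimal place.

Change: 1,524.7 − 1,051.5 = 473.2.
Relative to the original: 473.2 ÷ 1,051.5 ≈ 45.0%.
So the size increased by 45.0%.

45.0%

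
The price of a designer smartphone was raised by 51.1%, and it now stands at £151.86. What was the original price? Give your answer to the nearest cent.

The overall multiplier applied was 1.511.
So the original price was £151.86 ÷ 1.511 ≈ £100.50.

£100.50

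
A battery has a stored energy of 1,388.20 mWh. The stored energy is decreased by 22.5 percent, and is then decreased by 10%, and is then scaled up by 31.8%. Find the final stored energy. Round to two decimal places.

1,276.18 mWh

Each change multiplies by a factor: 0.775 × 0.9 × 1.318 = 0.919305.
1,388.20 × 0.919305 = 1276.179201 ≈ 1,276.18.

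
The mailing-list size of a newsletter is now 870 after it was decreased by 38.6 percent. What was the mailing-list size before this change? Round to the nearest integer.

The overall multiplier applied was 0.614.
So the original mailing-list size was 870 ÷ 0.614 ≈ 1417.

1417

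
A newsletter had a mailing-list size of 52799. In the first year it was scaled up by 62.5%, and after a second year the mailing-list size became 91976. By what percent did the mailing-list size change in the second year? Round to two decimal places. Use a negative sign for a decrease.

7.20%

After the first year: 52799 × 1.625 = 85798.375.
Second-year multiplier: 91976 ÷ 85798.375 ≈ 1.072002.
That is a change of 7.20%.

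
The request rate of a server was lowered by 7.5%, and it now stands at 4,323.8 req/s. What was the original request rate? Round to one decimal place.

The overall multiplier applied was 0.925.
So the original request rate was 4,323.8 ÷ 0.925 ≈ 4,674.4 req/s.

4,674.4 req/s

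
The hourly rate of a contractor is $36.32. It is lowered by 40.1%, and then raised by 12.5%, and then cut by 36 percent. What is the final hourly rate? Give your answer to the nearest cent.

Each change multiplies by a factor: 0.599 × 1.125 × 0.64 = 0.43128.
$36.32 × 0.43128 = $15.6640896 ≈ $15.66.

$15.66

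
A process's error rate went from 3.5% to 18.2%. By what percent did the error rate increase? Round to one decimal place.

The change is 18.2 − 3.5 = 14.7 percentage points.
Relative to the original 3.5%, that is 14.7 ÷ 3.5 = 420.0%.
So the error rate rose by 420.0%.

420.0%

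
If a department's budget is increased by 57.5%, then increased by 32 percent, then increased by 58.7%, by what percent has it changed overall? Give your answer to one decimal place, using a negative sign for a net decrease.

229.9%

A 57.5% increase multiplies by 1.575.
Then a 32% increase: 1.575 × 1.32 = 2.079.
Then a 58.7% increase: 2.079 × 1.587 = 3.299373.
Overall factor 3.299373, i.e. 229.9%.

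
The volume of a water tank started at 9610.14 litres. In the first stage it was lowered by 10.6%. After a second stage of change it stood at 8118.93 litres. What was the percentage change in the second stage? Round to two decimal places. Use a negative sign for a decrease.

After the first stage: 9610.14 × 0.894 = 8591.46516.
Second-stage multiplier: 8118.93 ÷ 8591.46516 ≈ 0.944999.
That is a change of -5.50%.

-5.50%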